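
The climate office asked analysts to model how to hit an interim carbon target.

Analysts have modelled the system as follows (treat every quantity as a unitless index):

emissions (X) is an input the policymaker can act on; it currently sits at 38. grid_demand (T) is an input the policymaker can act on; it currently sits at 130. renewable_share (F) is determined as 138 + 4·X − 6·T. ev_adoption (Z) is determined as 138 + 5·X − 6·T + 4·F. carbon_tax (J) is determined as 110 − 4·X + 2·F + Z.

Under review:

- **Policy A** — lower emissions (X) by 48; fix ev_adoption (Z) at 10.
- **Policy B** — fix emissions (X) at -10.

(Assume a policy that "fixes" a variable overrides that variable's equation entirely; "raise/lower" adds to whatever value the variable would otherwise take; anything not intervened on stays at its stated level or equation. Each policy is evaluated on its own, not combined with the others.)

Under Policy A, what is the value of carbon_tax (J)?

-1204

Policy A (X − 48, Z := 10):
  X = 38 − 48 = -10
  T = 130
  F = 138 + 4·(-10) − 6·130 = -682
  Z = 10
  J = 110 − 4·(-10) + 2·(-682) + 10 = -1204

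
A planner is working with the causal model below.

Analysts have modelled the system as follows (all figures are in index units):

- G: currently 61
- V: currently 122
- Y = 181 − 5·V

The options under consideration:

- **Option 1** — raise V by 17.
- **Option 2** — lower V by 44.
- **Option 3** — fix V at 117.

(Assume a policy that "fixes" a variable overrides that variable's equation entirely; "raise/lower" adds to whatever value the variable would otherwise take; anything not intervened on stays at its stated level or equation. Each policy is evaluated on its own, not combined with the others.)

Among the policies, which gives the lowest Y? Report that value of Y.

Option 1 (V + 17):
  V = 122 + 17 = 139
  Y = 181 − 5·139 = -514
Option 2 (V − 44):
  V = 122 − 44 = 78
  Y = 181 − 5·78 = -209
Option 3 (V := 117):
  V = 117
  Y = 181 − 5·117 = -404
Comparing — Option 1: Y=-514, Option 2: Y=-209, Option 3: Y=-404. Lowest is -514 (Option 1).

-514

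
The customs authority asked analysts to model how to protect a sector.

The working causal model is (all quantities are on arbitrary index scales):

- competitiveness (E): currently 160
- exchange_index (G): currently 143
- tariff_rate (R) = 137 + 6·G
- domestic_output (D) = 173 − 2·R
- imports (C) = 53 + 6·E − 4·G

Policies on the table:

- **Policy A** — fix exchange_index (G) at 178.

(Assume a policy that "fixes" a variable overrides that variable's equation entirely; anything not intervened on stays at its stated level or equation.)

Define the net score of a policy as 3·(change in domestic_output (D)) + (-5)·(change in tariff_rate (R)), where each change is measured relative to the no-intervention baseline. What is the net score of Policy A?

-2310

Baseline:
  G = 143
  R = 137 + 6·143 = 995
  D = 173 − 2·995 = -1817
Policy A (G := 178):
  G = 178
  R = 137 + 6·178 = 1205
  D = 173 − 2·1205 = -2237
ΔD = -2237 − (-1817) = -420; ΔR = 1205 − 995 = 210
Score = 3·(-420) + (-5)·210 = -2310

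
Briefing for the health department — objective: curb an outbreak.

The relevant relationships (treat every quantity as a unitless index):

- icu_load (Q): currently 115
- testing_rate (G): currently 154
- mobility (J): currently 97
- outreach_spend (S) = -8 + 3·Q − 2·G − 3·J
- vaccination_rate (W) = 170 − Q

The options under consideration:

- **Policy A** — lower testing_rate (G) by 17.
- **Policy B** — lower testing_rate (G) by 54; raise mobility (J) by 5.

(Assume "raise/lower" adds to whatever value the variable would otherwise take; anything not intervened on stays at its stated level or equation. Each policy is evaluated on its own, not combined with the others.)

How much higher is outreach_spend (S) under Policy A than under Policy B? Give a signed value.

Policy A (G − 17):
  Q = 115
  G = 154 − 17 = 137
  J = 97
  S = -8 + 3·115 − 2·137 − 3·97 = -228
Policy B (G − 54, J + 5):
  Q = 115
  G = 154 − 54 = 100
  J = 97 + 5 = 102
  S = -8 + 3·115 − 2·100 − 3·102 = -169
S: -228 − (-169) = -59

-59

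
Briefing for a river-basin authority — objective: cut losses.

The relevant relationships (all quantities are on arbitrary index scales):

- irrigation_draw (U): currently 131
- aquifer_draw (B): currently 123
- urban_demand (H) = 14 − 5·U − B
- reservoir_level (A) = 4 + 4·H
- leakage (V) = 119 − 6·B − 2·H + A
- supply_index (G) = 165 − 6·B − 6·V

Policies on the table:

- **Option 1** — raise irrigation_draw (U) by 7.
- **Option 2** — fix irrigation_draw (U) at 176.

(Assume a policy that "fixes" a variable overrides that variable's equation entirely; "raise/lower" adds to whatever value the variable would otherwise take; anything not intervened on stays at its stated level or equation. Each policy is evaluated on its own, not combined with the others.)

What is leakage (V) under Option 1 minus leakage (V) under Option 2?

Option 1 (U + 7):
  U = 131 + 7 = 138
  B = 123
  H = 14 − 5·138 − 123 = -799
  A = 4 + 4·(-799) = -3192
  V = 119 − 6·123 − 2·(-799) + (-3192) = -2213
Option 2 (U := 176):
  U = 176
  B = 123
  H = 14 − 5·176 − 123 = -989
  A = 4 + 4·(-989) = -3952
  V = 119 − 6·123 − 2·(-989) + (-3952) = -2593
V: -2213 − (-2593) = 380

380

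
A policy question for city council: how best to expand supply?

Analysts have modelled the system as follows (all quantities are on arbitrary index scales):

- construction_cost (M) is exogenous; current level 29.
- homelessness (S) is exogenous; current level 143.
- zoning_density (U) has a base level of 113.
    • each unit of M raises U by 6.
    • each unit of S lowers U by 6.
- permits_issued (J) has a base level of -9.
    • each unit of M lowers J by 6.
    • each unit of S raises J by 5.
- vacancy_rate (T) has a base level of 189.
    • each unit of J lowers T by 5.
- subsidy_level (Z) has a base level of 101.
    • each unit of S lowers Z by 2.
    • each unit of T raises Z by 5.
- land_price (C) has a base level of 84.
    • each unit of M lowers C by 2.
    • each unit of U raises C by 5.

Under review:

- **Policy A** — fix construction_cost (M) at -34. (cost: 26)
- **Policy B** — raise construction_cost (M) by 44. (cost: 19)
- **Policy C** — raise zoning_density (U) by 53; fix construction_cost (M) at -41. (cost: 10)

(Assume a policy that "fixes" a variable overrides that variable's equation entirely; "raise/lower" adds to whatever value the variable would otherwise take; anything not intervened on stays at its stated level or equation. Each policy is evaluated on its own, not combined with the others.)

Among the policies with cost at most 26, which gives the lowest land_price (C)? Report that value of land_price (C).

-4593

Policy A (M := -34):
  M = -34
  S = 143
  U = 113 + 6·(-34) − 6·143 = -949
  C = 84 − 2·(-34) + 5·(-949) = -4593
Policy B (M + 44):
  M = 29 + 44 = 73
  S = 143
  U = 113 + 6·73 − 6·143 = -307
  C = 84 − 2·73 + 5·(-307) = -1597
Policy C (U + 53, M := -41):
  M = -41
  S = 143
  U = 113 + 6·(-41) − 6·143 (+53 from intervention) = -938
  C = 84 − 2·(-41) + 5·(-938) = -4524
Comparing — Policy A: C=-4593, Policy B: C=-1597, Policy C: C=-4524. Lowest is -4593 (Policy A).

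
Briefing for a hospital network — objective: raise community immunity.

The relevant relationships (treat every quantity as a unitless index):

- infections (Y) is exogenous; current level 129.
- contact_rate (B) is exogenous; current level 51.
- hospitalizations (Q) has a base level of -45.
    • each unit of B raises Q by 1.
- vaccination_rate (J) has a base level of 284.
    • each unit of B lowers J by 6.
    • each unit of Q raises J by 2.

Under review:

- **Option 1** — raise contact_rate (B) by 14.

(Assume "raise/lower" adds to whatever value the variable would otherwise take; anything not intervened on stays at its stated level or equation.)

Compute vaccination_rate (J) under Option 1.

Option 1 (B + 14):
  B = 51 + 14 = 65
  Q = -45 + 65 = 20
  J = 284 − 6·65 + 2·20 = -66

-66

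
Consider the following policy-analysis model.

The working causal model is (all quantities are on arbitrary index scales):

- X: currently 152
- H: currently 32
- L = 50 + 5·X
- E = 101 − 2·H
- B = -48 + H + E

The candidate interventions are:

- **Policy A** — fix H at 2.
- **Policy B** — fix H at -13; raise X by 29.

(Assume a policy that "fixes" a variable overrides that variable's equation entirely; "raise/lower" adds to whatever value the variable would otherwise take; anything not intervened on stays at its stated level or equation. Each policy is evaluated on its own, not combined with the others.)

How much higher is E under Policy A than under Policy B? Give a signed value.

-30

Policy A (H := 2):
  H = 2
  E = 101 − 2·2 = 97
Policy B (H := -13, X + 29):
  H = -13
  E = 101 − 2·(-13) = 127
E: 97 − 127 = -30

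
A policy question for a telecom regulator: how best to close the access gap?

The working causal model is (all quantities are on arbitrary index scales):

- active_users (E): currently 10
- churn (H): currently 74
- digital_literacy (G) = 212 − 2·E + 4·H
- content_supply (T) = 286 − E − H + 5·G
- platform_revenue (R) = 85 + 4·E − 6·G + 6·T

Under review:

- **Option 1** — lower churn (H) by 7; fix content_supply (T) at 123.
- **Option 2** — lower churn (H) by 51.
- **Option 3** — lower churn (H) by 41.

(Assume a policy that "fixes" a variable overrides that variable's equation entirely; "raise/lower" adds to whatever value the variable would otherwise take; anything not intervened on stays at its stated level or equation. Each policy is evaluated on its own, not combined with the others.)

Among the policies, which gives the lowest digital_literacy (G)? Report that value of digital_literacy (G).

Option 1 (H − 7, T := 123):
  E = 10
  H = 74 − 7 = 67
  G = 212 − 2·10 + 4·67 = 460
Option 2 (H − 51):
  E = 10
  H = 74 − 51 = 23
  G = 212 − 2·10 + 4·23 = 284
Option 3 (H − 41):
  E = 10
  H = 74 − 41 = 33
  G = 212 − 2·10 + 4·33 = 324
Comparing — Option 1: G=460, Option 2: G=284, Option 3: G=324. Lowest is 284 (Option 2).

284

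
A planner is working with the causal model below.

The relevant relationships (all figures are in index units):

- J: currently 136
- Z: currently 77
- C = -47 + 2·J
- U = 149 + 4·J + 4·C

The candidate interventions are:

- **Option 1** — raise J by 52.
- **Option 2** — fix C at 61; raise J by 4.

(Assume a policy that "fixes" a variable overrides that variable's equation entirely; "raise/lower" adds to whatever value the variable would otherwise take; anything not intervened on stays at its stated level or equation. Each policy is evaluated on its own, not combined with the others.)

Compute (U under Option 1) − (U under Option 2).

Option 1 (J + 52):
  J = 136 + 52 = 188
  C = -47 + 2·188 = 329
  U = 149 + 4·188 + 4·329 = 2217
Option 2 (C := 61, J + 4):
  J = 136 + 4 = 140
  C = 61
  U = 149 + 4·140 + 4·61 = 953
U: 2217 − 953 = 1264

1264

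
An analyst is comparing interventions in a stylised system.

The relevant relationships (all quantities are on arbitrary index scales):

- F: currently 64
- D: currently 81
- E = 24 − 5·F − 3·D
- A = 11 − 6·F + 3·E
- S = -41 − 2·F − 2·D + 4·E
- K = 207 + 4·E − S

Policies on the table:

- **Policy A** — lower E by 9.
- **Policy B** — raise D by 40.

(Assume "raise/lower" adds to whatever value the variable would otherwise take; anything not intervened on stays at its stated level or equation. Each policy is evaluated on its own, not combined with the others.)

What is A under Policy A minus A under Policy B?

Policy A (E − 9):
  F = 64
  D = 81
  E = 24 − 5·64 − 3·81 (−9 from intervention) = -548
  A = 11 − 6·64 + 3·(-548) = -2017
Policy B (D + 40):
  F = 64
  D = 81 + 40 = 121
  E = 24 − 5·64 − 3·121 = -659
  A = 11 − 6·64 + 3·(-659) = -2350
A: -2017 − (-2350) = 333

333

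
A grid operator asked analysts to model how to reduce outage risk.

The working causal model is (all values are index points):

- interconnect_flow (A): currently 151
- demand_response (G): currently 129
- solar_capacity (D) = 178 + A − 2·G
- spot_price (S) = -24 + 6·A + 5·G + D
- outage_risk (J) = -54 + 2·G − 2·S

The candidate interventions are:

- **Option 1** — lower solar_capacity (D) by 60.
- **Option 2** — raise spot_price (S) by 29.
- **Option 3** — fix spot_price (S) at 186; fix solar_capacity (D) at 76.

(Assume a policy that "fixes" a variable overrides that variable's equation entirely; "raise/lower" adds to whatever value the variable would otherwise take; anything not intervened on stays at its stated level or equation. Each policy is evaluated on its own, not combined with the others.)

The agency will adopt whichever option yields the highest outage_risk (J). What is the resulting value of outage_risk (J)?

Option 1 (D − 60):
  A = 151
  G = 129
  D = 178 + 151 − 2·129 (−60 from intervention) = 11
  S = -24 + 6·151 + 5·129 + 11 = 1538
  J = -54 + 2·129 − 2·1538 = -2872
Option 2 (S + 29):
  A = 151
  G = 129
  D = 178 + 151 − 2·129 = 71
  S = -24 + 6·151 + 5·129 + 71 (+29 from intervention) = 1627
  J = -54 + 2·129 − 2·1627 = -3050
Option 3 (S := 186, D := 76):
  A = 151
  G = 129
  D = 76
  S = 186
  J = -54 + 2·129 − 2·186 = -168
Comparing — Option 1: J=-2872, Option 2: J=-3050, Option 3: J=-168. Highest is -168 (Option 3).

-168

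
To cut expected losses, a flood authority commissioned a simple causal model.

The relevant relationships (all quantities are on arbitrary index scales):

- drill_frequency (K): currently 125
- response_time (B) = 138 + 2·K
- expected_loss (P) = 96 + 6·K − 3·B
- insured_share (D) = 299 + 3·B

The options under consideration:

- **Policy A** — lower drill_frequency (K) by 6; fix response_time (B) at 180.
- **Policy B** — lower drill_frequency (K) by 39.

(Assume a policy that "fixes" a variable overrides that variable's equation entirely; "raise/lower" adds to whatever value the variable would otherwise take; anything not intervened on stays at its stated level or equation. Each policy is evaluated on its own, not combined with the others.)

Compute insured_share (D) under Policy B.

Policy B (K − 39):
  K = 125 − 39 = 86
  B = 138 + 2·86 = 310
  D = 299 + 3·310 = 1229

1229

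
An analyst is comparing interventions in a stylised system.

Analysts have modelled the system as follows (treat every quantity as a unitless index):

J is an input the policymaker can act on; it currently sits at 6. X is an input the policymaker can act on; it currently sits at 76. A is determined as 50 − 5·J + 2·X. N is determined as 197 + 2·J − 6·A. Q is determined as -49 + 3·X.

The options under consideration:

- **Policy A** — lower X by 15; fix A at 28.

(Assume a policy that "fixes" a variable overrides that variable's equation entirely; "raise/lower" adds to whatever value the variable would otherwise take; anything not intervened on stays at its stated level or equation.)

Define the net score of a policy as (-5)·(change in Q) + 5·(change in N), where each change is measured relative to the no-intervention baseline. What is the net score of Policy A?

Baseline:
  J = 6
  X = 76
  A = 50 − 5·6 + 2·76 = 172
  N = 197 + 2·6 − 6·172 = -823
  Q = -49 + 3·76 = 179
Policy A (X − 15, A := 28):
  J = 6
  X = 76 − 15 = 61
  A = 28
  N = 197 + 2·6 − 6·28 = 41
  Q = -49 + 3·61 = 134
ΔQ = 134 − 179 = -45; ΔN = 41 − (-823) = 864
Score = (-5)·(-45) + 5·864 = 4545

4545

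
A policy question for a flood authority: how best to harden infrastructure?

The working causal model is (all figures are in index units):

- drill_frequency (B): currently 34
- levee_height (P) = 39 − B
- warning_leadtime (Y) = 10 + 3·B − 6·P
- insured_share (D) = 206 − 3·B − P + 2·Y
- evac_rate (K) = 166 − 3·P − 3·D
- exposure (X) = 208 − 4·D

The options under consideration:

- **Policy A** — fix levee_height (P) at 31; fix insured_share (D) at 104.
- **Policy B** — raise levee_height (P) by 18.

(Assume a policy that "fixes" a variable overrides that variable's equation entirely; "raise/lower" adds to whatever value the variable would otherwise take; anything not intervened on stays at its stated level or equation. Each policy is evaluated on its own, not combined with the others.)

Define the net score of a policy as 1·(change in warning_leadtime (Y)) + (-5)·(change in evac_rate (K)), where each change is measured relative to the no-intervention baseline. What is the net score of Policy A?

-2151

Baseline:
  B = 34
  P = 39 − 34 = 5
  Y = 10 + 3·34 − 6·5 = 82
  D = 206 − 3·34 − 5 + 2·82 = 263
  K = 166 − 3·5 − 3·263 = -638
Policy A (P := 31, D := 104):
  B = 34
  P = 31
  Y = 10 + 3·34 − 6·31 = -74
  D = 104
  K = 166 − 3·31 − 3·104 = -239
ΔY = -74 − 82 = -156; ΔK = -239 − (-638) = 399
Score = 1·(-156) + (-5)·399 = -2151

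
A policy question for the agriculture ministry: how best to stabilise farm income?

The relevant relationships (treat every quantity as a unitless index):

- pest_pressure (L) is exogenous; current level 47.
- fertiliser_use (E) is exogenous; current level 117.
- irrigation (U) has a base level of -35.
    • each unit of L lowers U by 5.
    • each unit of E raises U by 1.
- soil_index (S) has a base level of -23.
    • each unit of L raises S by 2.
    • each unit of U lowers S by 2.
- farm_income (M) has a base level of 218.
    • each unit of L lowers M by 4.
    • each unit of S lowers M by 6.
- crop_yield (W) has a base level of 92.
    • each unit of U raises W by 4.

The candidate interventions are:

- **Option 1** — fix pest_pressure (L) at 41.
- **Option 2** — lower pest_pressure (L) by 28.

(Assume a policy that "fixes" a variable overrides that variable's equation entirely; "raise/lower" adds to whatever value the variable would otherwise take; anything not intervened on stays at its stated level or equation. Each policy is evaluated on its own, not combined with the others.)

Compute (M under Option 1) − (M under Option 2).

Option 1 (L := 41):
  L = 41
  E = 117
  U = -35 − 5·41 + 117 = -123
  S = -23 + 2·41 − 2·(-123) = 305
  M = 218 − 4·41 − 6·305 = -1776
Option 2 (L − 28):
  L = 47 − 28 = 19
  E = 117
  U = -35 − 5·19 + 117 = -13
  S = -23 + 2·19 − 2·(-13) = 41
  M = 218 − 4·19 − 6·41 = -104
M: -1776 − (-104) = -1672

-1672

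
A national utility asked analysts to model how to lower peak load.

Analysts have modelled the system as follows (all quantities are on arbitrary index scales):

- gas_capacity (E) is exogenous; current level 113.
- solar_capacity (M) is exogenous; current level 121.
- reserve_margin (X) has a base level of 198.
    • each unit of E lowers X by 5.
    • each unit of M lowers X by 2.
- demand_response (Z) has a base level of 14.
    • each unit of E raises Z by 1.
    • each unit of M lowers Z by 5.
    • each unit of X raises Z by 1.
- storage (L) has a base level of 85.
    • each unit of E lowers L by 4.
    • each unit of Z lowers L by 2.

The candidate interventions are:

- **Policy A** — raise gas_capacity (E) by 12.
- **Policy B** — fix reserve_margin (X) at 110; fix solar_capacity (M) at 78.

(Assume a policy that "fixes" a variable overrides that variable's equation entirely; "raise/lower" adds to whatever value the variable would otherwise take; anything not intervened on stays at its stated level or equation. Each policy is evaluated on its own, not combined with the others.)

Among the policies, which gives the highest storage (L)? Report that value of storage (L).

Policy A (E + 12):
  E = 113 + 12 = 125
  M = 121
  X = 198 − 5·125 − 2·121 = -669
  Z = 14 + 125 − 5·121 + (-669) = -1135
  L = 85 − 4·125 − 2·(-1135) = 1855
Policy B (X := 110, M := 78):
  E = 113
  M = 78
  X = 110
  Z = 14 + 113 − 5·78 + 110 = -153
  L = 85 − 4·113 − 2·(-153) = -61
Comparing — Policy A: L=1855, Policy B: L=-61. Highest is 1855 (Policy A).

1855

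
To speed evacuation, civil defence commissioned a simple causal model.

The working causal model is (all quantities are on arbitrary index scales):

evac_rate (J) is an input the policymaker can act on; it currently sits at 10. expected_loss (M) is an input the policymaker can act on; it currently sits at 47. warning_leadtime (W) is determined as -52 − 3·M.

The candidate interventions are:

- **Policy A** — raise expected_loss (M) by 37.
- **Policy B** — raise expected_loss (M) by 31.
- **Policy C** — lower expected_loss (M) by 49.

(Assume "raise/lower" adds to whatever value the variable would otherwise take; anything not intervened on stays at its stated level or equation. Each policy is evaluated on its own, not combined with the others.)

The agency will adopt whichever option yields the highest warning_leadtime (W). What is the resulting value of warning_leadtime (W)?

Policy A (M + 37):
  M = 47 + 37 = 84
  W = -52 − 3·84 = -304
Policy B (M + 31):
  M = 47 + 31 = 78
  W = -52 − 3·78 = -286
Policy C (M − 49):
  M = 47 − 49 = -2
  W = -52 − 3·(-2) = -46
Comparing — Policy A: W=-304, Policy B: W=-286, Policy C: W=-46. Highest is -46 (Policy C).

-46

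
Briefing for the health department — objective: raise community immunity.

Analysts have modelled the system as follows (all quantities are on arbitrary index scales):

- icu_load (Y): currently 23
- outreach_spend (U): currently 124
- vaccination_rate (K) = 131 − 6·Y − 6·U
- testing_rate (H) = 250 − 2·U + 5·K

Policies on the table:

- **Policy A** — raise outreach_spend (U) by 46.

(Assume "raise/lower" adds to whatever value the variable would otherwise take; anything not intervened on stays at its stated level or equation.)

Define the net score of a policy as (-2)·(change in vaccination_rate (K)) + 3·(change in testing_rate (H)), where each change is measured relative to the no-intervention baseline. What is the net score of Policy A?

Baseline:
  Y = 23
  U = 124
  K = 131 − 6·23 − 6·124 = -751
  H = 250 − 2·124 + 5·(-751) = -3753
Policy A (U + 46):
  Y = 23
  U = 124 + 46 = 170
  K = 131 − 6·23 − 6·170 = -1027
  H = 250 − 2·170 + 5·(-1027) = -5225
ΔK = -1027 − (-751) = -276; ΔH = -5225 − (-3753) = -1472
Score = (-2)·(-276) + 3·(-1472) = -3864

-3864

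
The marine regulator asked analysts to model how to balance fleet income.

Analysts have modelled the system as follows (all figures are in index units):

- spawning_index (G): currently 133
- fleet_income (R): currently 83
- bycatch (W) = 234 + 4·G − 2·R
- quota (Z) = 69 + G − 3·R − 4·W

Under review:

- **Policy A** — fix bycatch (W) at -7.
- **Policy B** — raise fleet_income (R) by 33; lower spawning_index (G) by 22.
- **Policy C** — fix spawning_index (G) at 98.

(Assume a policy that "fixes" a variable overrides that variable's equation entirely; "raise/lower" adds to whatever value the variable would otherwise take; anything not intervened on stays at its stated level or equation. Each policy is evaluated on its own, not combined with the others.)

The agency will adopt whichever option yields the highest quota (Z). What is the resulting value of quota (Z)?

-19

Policy A (W := -7):
  G = 133
  R = 83
  W = -7
  Z = 69 + 133 − 3·83 − 4·(-7) = -19
Policy B (R + 33, G − 22):
  G = 133 − 22 = 111
  R = 83 + 33 = 116
  W = 234 + 4·111 − 2·116 = 446
  Z = 69 + 111 − 3·116 − 4·446 = -1952
Policy C (G := 98):
  G = 98
  R = 83
  W = 234 + 4·98 − 2·83 = 460
  Z = 69 + 98 − 3·83 − 4·460 = -1922
Comparing — Policy A: Z=-19, Policy B: Z=-1952, Policy C: Z=-1922. Highest is -19 (Policy A).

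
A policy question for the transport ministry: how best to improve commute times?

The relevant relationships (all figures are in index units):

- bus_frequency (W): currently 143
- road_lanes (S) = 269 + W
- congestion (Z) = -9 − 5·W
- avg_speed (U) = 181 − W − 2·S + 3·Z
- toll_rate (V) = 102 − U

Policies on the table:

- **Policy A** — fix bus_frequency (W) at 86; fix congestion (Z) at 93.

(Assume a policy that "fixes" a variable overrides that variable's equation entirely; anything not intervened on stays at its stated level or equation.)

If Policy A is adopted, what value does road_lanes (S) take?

Policy A (W := 86, Z := 93):
  W = 86
  S = 269 + 86 = 355

355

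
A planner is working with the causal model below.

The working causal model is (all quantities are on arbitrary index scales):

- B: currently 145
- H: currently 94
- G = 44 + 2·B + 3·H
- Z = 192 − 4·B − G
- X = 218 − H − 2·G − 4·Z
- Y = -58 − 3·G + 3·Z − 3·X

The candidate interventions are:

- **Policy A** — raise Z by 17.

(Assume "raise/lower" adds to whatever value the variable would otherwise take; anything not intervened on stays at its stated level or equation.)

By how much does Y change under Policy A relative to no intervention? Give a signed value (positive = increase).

Baseline:
  B = 145
  H = 94
  G = 44 + 2·145 + 3·94 = 616
  Z = 192 − 4·145 − 616 = -1004
  X = 218 − 94 − 2·616 − 4·(-1004) = 2908
  Y = -58 − 3·616 + 3·(-1004) − 3·2908 = -13642
Policy A (Z + 17):
  B = 145
  H = 94
  G = 44 + 2·145 + 3·94 = 616
  Z = 192 − 4·145 − 616 (+17 from intervention) = -987
  X = 218 − 94 − 2·616 − 4·(-987) = 2840
  Y = -58 − 3·616 + 3·(-987) − 3·2840 = -13387
Change in Y: -13387 − (-13642) = 255

255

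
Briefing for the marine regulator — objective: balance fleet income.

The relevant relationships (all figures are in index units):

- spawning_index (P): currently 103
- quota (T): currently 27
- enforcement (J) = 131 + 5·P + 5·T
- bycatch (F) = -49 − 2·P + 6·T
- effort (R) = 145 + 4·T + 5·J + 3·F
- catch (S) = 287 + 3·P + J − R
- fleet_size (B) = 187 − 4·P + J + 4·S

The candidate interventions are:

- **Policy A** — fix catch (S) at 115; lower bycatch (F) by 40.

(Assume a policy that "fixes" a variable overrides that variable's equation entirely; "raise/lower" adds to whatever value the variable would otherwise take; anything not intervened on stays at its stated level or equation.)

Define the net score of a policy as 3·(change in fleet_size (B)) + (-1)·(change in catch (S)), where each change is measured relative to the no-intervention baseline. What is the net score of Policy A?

Baseline:
  P = 103
  T = 27
  J = 131 + 5·103 + 5·27 = 781
  F = -49 − 2·103 + 6·27 = -93
  R = 145 + 4·27 + 5·781 + 3·(-93) = 3879
  S = 287 + 3·103 + 781 − 3879 = -2502
  B = 187 − 4·103 + 781 + 4·(-2502) = -9452
Policy A (S := 115, F − 40):
  P = 103
  T = 27
  J = 131 + 5·103 + 5·27 = 781
  F = -49 − 2·103 + 6·27 (−40 from intervention) = -133
  R = 145 + 4·27 + 5·781 + 3·(-133) = 3759
  S = 115
  B = 187 − 4·103 + 781 + 4·115 = 1016
ΔB = 1016 − (-9452) = 10468; ΔS = 115 − (-2502) = 2617
Score = 3·10468 + (-1)·2617 = 28787

28787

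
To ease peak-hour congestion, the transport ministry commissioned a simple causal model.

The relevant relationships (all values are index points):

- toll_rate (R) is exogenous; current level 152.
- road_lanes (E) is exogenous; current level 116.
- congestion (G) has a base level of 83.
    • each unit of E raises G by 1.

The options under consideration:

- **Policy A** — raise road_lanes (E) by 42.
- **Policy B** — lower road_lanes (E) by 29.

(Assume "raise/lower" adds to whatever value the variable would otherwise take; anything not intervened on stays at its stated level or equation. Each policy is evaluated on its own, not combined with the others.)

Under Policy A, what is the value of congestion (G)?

241

Policy A (E + 42):
  E = 116 + 42 = 158
  G = 83 + 158 = 241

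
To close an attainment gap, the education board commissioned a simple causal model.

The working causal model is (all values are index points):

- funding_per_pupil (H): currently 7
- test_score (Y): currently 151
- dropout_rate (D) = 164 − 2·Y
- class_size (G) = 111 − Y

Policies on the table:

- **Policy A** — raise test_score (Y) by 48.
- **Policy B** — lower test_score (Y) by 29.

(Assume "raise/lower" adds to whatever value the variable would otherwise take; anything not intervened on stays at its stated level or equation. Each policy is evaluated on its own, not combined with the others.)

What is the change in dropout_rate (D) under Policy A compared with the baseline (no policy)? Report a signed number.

-96

Baseline:
  Y = 151
  D = 164 − 2·151 = -138
Policy A (Y + 48):
  Y = 151 + 48 = 199
  D = 164 − 2·199 = -234
Change in D: -234 − (-138) = -96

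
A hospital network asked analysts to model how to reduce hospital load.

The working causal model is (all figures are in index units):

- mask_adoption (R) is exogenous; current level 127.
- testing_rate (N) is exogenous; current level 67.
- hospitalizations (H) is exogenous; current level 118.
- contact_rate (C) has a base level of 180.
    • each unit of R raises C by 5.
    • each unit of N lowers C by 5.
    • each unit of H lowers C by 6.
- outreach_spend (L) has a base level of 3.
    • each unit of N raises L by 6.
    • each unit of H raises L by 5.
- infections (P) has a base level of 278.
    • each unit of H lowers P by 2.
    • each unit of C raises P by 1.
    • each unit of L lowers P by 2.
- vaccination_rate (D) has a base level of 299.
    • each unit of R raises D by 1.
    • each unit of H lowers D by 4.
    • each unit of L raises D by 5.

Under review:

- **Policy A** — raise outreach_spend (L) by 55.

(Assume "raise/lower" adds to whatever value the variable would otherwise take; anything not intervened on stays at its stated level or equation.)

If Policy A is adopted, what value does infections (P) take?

Policy A (L + 55):
  R = 127
  N = 67
  H = 118
  C = 180 + 5·127 − 5·67 − 6·118 = -228
  L = 3 + 6·67 + 5·118 (+55 from intervention) = 1050
  P = 278 − 2·118 + (-228) − 2·1050 = -2286

-2286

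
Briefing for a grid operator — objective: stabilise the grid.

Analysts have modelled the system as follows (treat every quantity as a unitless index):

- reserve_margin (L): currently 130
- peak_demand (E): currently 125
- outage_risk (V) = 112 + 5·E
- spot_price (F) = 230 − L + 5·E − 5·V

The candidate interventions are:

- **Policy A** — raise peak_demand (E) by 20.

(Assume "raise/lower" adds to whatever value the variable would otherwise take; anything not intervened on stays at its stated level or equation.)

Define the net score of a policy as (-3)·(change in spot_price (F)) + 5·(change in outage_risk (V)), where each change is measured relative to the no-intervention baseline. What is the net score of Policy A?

Baseline:
  L = 130
  E = 125
  V = 112 + 5·125 = 737
  F = 230 − 130 + 5·125 − 5·737 = -2960
Policy A (E + 20):
  L = 130
  E = 125 + 20 = 145
  V = 112 + 5·145 = 837
  F = 230 − 130 + 5·145 − 5·837 = -3360
ΔF = -3360 − (-2960) = -400; ΔV = 837 − 737 = 100
Score = (-3)·(-400) + 5·100 = 1700

1700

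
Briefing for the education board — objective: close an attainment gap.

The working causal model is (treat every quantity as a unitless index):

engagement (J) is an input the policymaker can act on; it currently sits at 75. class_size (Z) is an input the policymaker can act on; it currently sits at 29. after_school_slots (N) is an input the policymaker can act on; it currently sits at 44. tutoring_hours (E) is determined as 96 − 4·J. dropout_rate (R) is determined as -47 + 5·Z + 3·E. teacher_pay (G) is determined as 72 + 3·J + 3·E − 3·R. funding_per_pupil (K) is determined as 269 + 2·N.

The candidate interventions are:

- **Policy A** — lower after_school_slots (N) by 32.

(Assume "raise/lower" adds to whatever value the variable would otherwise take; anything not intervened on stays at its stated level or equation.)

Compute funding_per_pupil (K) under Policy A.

Policy A (N − 32):
  N = 44 − 32 = 12
  K = 269 + 2·12 = 293

293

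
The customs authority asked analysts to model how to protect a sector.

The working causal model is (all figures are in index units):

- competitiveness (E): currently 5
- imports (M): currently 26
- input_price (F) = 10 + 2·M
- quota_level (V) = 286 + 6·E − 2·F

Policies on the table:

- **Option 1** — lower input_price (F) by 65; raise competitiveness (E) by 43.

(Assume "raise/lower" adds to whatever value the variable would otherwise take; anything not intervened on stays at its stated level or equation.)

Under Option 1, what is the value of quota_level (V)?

580

Option 1 (F − 65, E + 43):
  E = 5 + 43 = 48
  M = 26
  F = 10 + 2·26 (−65 from intervention) = -3
  V = 286 + 6·48 − 2·(-3) = 580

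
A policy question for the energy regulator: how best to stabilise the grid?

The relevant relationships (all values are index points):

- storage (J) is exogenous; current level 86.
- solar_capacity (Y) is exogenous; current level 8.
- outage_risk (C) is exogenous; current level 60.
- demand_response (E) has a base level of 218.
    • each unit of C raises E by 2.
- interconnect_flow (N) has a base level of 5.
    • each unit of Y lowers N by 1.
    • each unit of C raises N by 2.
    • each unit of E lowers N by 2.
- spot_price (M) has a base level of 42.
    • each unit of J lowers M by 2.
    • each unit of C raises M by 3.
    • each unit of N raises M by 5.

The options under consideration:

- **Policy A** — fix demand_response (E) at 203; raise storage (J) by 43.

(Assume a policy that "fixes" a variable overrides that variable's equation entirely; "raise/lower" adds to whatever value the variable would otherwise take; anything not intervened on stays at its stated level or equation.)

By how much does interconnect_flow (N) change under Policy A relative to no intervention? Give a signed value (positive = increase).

Baseline:
  Y = 8
  C = 60
  E = 218 + 2·60 = 338
  N = 5 − 8 + 2·60 − 2·338 = -559
Policy A (E := 203, J + 43):
  Y = 8
  C = 60
  E = 203
  N = 5 − 8 + 2·60 − 2·203 = -289
Change in N: -289 − (-559) = 270

270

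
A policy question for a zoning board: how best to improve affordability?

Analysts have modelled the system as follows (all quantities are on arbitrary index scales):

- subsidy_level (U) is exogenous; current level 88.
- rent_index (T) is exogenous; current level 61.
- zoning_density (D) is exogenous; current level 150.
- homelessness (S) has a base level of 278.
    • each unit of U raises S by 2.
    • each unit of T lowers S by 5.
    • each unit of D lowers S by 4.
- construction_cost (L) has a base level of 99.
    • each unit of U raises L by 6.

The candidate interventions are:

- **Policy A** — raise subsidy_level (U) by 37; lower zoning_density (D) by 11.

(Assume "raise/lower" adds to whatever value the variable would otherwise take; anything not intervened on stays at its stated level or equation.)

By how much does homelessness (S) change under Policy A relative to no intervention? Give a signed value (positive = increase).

Baseline:
  U = 88
  T = 61
  D = 150
  S = 278 + 2·88 − 5·61 − 4·150 = -451
Policy A (U + 37, D − 11):
  U = 88 + 37 = 125
  T = 61
  D = 150 − 11 = 139
  S = 278 + 2·125 − 5·61 − 4·139 = -333
Change in S: -333 − (-451) = 118

118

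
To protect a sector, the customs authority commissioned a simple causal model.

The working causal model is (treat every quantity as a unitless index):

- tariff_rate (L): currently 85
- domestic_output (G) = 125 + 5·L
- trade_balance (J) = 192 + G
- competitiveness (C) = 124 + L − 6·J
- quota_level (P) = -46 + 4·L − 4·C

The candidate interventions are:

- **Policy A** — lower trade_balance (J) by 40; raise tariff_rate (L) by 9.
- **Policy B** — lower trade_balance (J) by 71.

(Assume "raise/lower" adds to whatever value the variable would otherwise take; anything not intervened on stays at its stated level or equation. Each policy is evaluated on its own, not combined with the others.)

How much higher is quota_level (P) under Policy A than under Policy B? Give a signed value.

1824

Policy A (J − 40, L + 9):
  L = 85 + 9 = 94
  G = 125 + 5·94 = 595
  J = 192 + 595 (−40 from intervention) = 747
  C = 124 + 94 − 6·747 = -4264
  P = -46 + 4·94 − 4·(-4264) = 17386
Policy B (J − 71):
  L = 85
  G = 125 + 5·85 = 550
  J = 192 + 550 (−71 from intervention) = 671
  C = 124 + 85 − 6·671 = -3817
  P = -46 + 4·85 − 4·(-3817) = 15562
P: 17386 − 15562 = 1824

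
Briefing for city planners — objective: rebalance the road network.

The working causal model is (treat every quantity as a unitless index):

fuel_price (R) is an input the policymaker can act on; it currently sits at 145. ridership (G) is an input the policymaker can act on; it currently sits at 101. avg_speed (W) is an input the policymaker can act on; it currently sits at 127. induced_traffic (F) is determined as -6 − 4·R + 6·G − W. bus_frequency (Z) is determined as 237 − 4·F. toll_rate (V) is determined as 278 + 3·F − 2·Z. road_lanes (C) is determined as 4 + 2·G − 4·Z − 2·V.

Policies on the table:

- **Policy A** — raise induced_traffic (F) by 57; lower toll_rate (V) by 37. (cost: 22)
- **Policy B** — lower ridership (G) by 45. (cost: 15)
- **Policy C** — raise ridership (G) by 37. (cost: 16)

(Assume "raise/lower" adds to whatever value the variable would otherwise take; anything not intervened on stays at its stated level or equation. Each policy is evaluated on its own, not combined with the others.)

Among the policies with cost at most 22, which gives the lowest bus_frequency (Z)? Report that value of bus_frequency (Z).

-223

Policy A (F + 57, V − 37):
  R = 145
  G = 101
  W = 127
  F = -6 − 4·145 + 6·101 − 127 (+57 from intervention) = -50
  Z = 237 − 4·(-50) = 437
Policy B (G − 45):
  R = 145
  G = 101 − 45 = 56
  W = 127
  F = -6 − 4·145 + 6·56 − 127 = -377
  Z = 237 − 4·(-377) = 1745
Policy C (G + 37):
  R = 145
  G = 101 + 37 = 138
  W = 127
  F = -6 − 4·145 + 6·138 − 127 = 115
  Z = 237 − 4·115 = -223
Comparing — Policy A: Z=437, Policy B: Z=1745, Policy C: Z=-223. Lowest is -223 (Policy C).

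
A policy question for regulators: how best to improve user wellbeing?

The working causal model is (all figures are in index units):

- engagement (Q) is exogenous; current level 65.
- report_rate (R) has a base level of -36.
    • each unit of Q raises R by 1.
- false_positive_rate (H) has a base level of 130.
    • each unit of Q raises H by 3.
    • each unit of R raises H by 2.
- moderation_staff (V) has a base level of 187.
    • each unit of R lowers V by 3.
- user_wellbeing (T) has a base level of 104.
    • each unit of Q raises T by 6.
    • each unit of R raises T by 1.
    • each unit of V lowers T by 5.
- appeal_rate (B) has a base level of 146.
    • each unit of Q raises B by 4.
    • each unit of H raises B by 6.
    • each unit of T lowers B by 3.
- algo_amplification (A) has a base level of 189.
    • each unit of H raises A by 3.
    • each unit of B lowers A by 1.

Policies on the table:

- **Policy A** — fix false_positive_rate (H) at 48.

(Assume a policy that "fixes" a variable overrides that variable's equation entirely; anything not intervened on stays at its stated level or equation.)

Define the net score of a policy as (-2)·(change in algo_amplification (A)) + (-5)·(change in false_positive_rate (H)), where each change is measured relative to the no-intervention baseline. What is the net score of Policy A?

-335

Baseline:
  Q = 65
  R = -36 + 65 = 29
  H = 130 + 3·65 + 2·29 = 383
  V = 187 − 3·29 = 100
  T = 104 + 6·65 + 29 − 5·100 = 23
  B = 146 + 4·65 + 6·383 − 3·23 = 2635
  A = 189 + 3·383 − 2635 = -1297
Policy A (H := 48):
  Q = 65
  R = -36 + 65 = 29
  H = 48
  V = 187 − 3·29 = 100
  T = 104 + 6·65 + 29 − 5·100 = 23
  B = 146 + 4·65 + 6·48 − 3·23 = 625
  A = 189 + 3·48 − 625 = -292
ΔA = -292 − (-1297) = 1005; ΔH = 48 − 383 = -335
Score = (-2)·1005 + (-5)·(-335) = -335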